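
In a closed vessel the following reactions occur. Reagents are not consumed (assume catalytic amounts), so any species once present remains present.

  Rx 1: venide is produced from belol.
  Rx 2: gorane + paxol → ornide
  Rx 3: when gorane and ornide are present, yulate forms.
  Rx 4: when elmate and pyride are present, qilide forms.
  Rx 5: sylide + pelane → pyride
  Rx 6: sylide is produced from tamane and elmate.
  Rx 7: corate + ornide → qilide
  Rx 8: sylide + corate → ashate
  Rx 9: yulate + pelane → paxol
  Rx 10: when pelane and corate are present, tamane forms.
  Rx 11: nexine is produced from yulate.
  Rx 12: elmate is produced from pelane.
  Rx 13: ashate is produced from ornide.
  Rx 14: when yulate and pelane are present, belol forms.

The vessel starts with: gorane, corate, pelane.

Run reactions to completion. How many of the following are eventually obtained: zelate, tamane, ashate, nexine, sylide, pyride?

pelane present → elmate forms (Rx 12).
pelane and corate present → tamane forms (Rx 10).
tamane and elmate present → sylide forms (Rx 6).
sylide and corate present → ashate forms (Rx 8).
sylide and pelane present → pyride forms (Rx 5).
No rule produces zelate, and it is not given.
tamane: reached.
ashate: reached.
nexine would need yulate (Rx 11), but yulate never forms.
sylide: reached.
pyride: reached.
Reached: tamane, ashate, sylide, and pyride — 4 of the 6.

4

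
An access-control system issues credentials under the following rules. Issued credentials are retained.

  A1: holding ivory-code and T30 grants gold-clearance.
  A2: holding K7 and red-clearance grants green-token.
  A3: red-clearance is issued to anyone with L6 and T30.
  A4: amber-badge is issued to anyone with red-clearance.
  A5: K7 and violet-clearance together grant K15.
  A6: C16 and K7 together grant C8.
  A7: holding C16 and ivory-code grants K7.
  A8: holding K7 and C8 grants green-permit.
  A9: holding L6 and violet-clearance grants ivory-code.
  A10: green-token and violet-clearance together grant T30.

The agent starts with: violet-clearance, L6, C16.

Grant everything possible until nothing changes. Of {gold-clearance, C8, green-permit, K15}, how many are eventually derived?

3

Holding L6 and violet-clearance grants ivory-code (A9).
Holding C16 and ivory-code grants K7 (A7).
Holding K7 and violet-clearance grants K15 (A5).
Holding C16 and K7 grants C8 (A6).
Holding K7 and C8 grants green-permit (A8).
gold-clearance would need ivory-code and T30 (A1), but T30 is never granted.
C8: reached.
green-permit: reached.
K15: reached.
Reached: C8, green-permit, and K15 — 3 of the 4.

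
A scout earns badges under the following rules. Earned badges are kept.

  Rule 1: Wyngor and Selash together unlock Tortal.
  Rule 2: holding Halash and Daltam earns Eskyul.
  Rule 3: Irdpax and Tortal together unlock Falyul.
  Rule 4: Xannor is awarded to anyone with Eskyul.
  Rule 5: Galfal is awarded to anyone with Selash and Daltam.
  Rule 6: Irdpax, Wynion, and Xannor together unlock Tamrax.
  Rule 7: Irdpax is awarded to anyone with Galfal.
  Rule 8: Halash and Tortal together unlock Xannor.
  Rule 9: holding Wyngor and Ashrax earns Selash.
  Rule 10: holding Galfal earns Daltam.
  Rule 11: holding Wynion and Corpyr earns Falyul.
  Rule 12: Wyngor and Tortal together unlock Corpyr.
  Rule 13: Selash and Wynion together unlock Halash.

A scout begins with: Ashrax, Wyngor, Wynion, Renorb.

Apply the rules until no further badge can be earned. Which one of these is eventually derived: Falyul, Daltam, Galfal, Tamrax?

With Wyngor and Ashrax, Selash is earned (Rule 9).
With Wyngor and Selash, Tortal is earned (Rule 1).
With Wyngor and Tortal, Corpyr is earned (Rule 12).
With Wynion and Corpyr, Falyul is earned (Rule 11).
Daltam would need Galfal (Rule 10), but Galfal is never earned. Galfal would need Selash and Daltam (Rule 5), but Daltam is never earned. Tamrax would need Irdpax, Wynion, and Xannor (Rule 6), but Irdpax is never earned.

Falyul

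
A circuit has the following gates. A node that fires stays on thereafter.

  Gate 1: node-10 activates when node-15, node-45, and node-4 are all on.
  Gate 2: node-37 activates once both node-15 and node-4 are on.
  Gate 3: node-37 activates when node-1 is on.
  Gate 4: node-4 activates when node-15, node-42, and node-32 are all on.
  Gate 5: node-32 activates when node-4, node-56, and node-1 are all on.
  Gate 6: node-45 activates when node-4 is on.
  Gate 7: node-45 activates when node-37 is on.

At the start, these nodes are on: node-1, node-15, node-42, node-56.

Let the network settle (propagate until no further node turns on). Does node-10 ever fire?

node-10 would need node-15, node-45, and node-4 (Gate 1), but node-4 never turns on.

No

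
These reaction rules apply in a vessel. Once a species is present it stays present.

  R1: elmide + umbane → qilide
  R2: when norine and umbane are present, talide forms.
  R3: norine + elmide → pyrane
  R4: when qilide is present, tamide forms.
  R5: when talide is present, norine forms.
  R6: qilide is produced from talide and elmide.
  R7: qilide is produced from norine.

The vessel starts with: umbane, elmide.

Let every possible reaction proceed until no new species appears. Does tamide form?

Yes

elmide and umbane present → qilide forms (R1).
qilide present → tamide forms (R4).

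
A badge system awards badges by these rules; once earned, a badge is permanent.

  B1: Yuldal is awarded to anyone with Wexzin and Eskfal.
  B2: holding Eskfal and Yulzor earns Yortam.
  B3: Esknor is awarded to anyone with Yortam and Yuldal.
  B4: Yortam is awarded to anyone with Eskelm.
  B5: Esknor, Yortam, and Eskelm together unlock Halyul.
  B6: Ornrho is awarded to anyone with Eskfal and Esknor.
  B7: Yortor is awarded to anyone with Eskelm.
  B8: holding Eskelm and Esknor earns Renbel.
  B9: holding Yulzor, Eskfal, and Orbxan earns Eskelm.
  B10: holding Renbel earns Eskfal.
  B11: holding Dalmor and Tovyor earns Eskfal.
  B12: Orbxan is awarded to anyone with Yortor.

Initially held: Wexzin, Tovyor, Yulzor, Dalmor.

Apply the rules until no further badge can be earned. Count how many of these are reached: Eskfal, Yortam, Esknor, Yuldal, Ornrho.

With Dalmor and Tovyor, Eskfal is earned (B11).
With Wexzin and Eskfal, Yuldal is earned (B1).
With Eskfal and Yulzor, Yortam is earned (B2).
With Yortam and Yuldal, Esknor is earned (B3).
With Eskfal and Esknor, Ornrho is earned (B6).
Eskfal: reached.
Yortam: reached.
Esknor: reached.
Yuldal: reached.
Ornrho: reached.
All 5 are reached.

5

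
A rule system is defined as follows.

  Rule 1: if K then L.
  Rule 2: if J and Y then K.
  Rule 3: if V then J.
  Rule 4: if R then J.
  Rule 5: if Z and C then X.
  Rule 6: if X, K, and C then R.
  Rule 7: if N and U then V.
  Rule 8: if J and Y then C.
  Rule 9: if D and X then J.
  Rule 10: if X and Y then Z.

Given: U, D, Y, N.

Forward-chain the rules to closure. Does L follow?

From N and U, Rule 7 gives V.
V holds, so J follows (Rule 3).
J and Y hold, so K follows (Rule 2).
From K, Rule 1 gives L.

Yes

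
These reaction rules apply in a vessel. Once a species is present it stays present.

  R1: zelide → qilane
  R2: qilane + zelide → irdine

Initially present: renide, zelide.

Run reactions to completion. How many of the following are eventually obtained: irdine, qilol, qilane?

2

zelide present → qilane forms (R1).
qilane and zelide present → irdine forms (R2).
irdine: reached.
No rule produces qilol, and it is not given.
qilane: reached.
Reached: irdine and qilane — 2 of the 3.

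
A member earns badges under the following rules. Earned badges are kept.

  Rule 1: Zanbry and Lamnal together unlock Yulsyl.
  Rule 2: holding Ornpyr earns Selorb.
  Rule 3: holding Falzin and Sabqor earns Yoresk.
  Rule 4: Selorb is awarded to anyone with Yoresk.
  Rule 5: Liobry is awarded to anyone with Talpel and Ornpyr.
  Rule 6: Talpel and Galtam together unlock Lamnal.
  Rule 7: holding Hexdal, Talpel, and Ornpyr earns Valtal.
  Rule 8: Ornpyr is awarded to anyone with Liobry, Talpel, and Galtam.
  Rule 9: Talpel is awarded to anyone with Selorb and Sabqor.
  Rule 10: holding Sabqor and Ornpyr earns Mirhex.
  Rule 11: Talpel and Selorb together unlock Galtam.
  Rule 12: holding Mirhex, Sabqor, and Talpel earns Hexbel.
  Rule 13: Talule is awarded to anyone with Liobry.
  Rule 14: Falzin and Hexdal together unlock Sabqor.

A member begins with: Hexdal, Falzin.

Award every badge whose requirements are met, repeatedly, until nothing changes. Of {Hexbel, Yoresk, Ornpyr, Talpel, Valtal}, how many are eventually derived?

With Falzin and Hexdal, Sabqor is earned (Rule 14).
With Falzin and Sabqor, Yoresk is earned (Rule 3).
With Yoresk, Selorb is earned (Rule 4).
With Selorb and Sabqor, Talpel is earned (Rule 9).
Hexbel would need Mirhex, Sabqor, and Talpel (Rule 12), but Mirhex is never earned.
Yoresk: reached.
Ornpyr would need Liobry, Talpel, and Galtam (Rule 8), but Liobry is never earned.
Talpel: reached.
Valtal would need Hexdal, Talpel, and Ornpyr (Rule 7), but Ornpyr is never earned.
Reached: Yoresk and Talpel — 2 of the 5.

2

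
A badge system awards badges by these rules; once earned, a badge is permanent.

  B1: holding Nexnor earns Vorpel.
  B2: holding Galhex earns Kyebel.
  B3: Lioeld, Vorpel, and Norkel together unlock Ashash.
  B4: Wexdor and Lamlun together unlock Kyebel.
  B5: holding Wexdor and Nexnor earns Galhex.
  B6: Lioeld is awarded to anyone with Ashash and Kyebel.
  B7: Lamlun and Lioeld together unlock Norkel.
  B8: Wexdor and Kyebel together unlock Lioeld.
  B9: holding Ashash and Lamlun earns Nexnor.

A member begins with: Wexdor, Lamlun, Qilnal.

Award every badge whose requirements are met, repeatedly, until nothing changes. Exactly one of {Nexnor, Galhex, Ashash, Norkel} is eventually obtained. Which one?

With Wexdor and Lamlun, Kyebel is earned (B4).
With Wexdor and Kyebel, Lioeld is earned (B8).
With Lamlun and Lioeld, Norkel is earned (B7).
Ashash would need Lioeld, Vorpel, and Norkel (B3), but Vorpel is never earned. Nexnor would need Ashash and Lamlun (B9), but Ashash is never earned. Galhex would need Wexdor and Nexnor (B5), but Nexnor is never earned.

Norkel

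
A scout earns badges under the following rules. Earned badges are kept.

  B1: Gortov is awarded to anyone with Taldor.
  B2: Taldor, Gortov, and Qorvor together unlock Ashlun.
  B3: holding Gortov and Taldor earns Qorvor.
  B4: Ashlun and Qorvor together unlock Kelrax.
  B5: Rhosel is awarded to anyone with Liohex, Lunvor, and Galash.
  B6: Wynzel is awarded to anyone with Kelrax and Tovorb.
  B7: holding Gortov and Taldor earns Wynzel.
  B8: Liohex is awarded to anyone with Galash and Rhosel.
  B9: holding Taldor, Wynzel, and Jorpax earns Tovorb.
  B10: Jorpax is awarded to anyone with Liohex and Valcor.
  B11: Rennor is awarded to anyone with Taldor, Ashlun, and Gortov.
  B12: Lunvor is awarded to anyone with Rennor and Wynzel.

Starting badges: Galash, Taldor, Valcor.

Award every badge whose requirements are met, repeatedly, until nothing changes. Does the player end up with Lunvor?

Yes

With Taldor, Gortov is earned (B1).
With Gortov and Taldor, Wynzel is earned (B7).
With Gortov and Taldor, Qorvor is earned (B3).
With Taldor, Gortov, and Qorvor, Ashlun is earned (B2).
With Taldor, Ashlun, and Gortov, Rennor is earned (B11).
With Rennor and Wynzel, Lunvor is earned (B12).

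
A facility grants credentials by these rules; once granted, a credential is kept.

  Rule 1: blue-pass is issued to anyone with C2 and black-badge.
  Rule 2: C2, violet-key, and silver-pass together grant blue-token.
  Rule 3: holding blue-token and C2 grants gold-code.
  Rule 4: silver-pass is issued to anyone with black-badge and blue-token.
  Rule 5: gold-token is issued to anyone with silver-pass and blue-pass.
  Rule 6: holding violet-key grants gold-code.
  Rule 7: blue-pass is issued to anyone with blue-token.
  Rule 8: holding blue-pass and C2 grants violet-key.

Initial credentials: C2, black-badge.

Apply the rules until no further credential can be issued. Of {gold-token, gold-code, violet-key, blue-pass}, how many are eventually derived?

3

Holding C2 and black-badge grants blue-pass (Rule 1).
Holding blue-pass and C2 grants violet-key (Rule 8).
Holding violet-key grants gold-code (Rule 6).
gold-token would need silver-pass and blue-pass (Rule 5), but silver-pass is never granted.
gold-code: reached.
violet-key: reached.
blue-pass: reached.
Reached: gold-code, violet-key, and blue-pass — 3 of the 4.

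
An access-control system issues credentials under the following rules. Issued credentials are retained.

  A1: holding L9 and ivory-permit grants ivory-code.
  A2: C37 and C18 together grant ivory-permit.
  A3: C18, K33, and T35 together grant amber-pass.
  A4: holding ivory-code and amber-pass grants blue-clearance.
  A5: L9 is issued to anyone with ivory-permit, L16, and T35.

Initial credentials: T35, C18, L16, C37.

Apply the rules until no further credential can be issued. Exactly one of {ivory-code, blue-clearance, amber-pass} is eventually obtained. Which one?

ivory-code

Holding C37 and C18 grants ivory-permit (A2).
Holding ivory-permit, L16, and T35 grants L9 (A5).
Holding L9 and ivory-permit grants ivory-code (A1).
blue-clearance would need ivory-code and amber-pass (A4), but amber-pass is never granted. amber-pass would need C18, K33, and T35 (A3), but K33 is never granted.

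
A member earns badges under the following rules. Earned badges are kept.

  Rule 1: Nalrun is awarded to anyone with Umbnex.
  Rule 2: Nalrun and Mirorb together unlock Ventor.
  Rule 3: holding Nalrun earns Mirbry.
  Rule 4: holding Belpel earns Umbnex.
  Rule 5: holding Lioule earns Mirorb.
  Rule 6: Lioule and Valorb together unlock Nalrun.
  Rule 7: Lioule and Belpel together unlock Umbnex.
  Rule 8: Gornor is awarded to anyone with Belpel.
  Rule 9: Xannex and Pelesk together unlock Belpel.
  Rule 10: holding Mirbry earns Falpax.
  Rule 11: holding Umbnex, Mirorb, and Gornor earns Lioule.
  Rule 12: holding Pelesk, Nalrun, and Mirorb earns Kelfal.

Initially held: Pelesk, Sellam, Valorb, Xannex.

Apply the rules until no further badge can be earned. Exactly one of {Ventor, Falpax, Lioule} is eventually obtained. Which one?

With Xannex and Pelesk, Belpel is earned (Rule 9).
With Belpel, Umbnex is earned (Rule 4).
With Umbnex, Nalrun is earned (Rule 1).
With Nalrun, Mirbry is earned (Rule 3).
With Mirbry, Falpax is earned (Rule 10).
Ventor would need Nalrun and Mirorb (Rule 2), but Mirorb is never earned. Lioule would need Umbnex, Mirorb, and Gornor (Rule 11), but Mirorb is never earned.

Falpax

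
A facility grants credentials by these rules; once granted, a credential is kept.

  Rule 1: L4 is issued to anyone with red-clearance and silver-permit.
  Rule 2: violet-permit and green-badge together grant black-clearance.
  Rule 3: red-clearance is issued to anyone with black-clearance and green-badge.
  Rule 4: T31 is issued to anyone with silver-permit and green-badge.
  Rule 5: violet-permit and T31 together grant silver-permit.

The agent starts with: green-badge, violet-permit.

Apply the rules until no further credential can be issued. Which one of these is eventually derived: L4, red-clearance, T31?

Holding violet-permit and green-badge grants black-clearance (Rule 2).
Holding black-clearance and green-badge grants red-clearance (Rule 3).
T31 would need silver-permit and green-badge (Rule 4), but silver-permit is never granted. L4 would need red-clearance and silver-permit (Rule 1), but silver-permit is never granted.

red-clearance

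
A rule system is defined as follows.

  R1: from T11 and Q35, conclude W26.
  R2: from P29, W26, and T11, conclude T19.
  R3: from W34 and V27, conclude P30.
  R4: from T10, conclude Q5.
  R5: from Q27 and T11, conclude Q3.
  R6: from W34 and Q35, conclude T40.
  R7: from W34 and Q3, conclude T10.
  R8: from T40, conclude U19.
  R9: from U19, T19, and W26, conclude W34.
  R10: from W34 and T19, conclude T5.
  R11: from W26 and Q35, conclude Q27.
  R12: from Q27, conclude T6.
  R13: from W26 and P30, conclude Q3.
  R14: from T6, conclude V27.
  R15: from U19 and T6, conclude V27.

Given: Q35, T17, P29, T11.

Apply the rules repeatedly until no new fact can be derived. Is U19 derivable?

U19 would need T40 (R8), but T40 is never established.

No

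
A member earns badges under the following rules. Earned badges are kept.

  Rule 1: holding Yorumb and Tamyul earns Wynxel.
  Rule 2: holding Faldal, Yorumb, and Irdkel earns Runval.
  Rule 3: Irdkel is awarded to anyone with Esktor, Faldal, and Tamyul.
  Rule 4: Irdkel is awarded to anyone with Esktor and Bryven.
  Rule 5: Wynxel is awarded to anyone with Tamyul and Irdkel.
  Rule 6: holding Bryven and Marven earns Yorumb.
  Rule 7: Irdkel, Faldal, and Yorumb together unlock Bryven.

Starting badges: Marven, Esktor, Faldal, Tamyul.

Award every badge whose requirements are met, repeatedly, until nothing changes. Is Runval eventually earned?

Runval would need Faldal, Yorumb, and Irdkel (Rule 2), but Yorumb is never earned.

No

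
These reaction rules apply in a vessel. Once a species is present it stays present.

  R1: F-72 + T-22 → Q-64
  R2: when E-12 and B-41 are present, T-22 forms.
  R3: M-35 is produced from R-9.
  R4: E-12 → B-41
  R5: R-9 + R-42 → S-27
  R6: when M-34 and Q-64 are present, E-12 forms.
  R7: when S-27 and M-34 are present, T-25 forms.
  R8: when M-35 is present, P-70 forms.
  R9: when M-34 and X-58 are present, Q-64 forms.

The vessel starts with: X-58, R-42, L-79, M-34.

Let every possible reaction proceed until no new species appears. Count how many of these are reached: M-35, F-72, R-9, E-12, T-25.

M-34 and X-58 present → Q-64 forms (R9).
M-34 and Q-64 present → E-12 forms (R6).
M-35 would need R-9 (R3), but R-9 never forms.
No rule produces F-72, and it is not given.
No rule produces R-9, and it is not given.
E-12: reached.
T-25 would need S-27 and M-34 (R7), but S-27 never forms.
Reached: E-12 — 1 of the 5.

1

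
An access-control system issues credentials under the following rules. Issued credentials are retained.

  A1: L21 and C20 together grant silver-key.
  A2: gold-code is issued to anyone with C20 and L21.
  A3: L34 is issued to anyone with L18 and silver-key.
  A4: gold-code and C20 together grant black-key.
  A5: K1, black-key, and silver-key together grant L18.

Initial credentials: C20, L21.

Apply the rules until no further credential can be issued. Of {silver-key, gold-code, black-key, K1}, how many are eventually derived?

3

Holding L21 and C20 grants silver-key (A1).
Holding C20 and L21 grants gold-code (A2).
Holding gold-code and C20 grants black-key (A4).
silver-key: reached.
gold-code: reached.
black-key: reached.
No rule produces K1, and it is not given.
Reached: silver-key, gold-code, and black-key — 3 of the 4.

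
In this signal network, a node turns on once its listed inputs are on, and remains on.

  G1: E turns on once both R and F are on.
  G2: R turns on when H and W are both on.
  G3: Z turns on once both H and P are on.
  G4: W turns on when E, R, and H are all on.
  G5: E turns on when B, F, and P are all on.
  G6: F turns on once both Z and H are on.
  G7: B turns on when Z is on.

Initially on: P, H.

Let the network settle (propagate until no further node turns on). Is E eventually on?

Yes

G3: H and P on → Z on.
Z and H are on, so F turns on (G6).
Z is on, so B turns on (G7).
B, F, and P are on, so E turns on (G5).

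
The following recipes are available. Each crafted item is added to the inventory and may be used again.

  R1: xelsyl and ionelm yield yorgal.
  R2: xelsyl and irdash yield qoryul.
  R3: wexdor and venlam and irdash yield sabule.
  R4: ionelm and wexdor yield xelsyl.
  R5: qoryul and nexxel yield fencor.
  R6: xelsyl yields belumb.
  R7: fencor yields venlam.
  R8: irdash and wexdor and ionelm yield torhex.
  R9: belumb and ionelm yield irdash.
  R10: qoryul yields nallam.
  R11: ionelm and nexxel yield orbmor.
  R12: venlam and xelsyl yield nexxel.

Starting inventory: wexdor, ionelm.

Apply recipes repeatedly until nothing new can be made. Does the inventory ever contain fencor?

fencor would need qoryul and nexxel (R5), but nexxel is never obtained.

No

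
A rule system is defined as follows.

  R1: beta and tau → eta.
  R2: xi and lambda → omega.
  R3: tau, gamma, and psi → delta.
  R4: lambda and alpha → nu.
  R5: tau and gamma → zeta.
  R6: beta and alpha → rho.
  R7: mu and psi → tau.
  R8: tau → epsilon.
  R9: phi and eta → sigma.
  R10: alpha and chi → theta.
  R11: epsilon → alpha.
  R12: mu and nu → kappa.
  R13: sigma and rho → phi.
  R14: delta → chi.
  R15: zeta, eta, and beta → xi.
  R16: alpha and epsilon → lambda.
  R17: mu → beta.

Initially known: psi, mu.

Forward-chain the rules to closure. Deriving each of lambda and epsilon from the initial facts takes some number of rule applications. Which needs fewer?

epsilon: mu and psi hold, so tau follows (R7). tau holds, so epsilon follows (R8). [2 rule applications]
lambda: From mu and psi, R7 gives tau. tau holds, so epsilon follows (R8). From epsilon, R11 gives alpha. alpha and epsilon hold, so lambda follows (R16). [4 rule applications]
epsilon needs fewer.

epsilon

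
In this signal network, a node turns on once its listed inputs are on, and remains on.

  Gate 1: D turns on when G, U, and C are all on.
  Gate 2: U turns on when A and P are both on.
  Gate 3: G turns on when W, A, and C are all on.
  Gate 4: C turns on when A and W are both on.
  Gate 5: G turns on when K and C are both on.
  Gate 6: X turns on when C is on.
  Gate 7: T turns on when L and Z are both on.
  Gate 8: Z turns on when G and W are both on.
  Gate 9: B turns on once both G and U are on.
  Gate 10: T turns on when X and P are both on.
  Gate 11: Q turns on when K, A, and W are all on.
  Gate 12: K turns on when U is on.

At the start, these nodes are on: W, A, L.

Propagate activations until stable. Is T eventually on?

Gate 4: A and W on → C on.
Gate 3: W, A, and C on → G on.
Gate 8: G and W on → Z on.
L and Z are on, so T turns on (Gate 7).

Yes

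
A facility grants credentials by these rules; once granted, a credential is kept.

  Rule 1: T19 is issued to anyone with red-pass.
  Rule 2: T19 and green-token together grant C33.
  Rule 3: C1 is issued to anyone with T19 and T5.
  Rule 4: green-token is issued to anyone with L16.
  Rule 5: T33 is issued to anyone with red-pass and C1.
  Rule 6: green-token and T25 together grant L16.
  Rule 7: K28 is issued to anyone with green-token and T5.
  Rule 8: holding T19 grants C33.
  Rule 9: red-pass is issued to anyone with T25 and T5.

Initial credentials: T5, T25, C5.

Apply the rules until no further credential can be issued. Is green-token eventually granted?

green-token would need L16 (Rule 4), but L16 is never granted.

No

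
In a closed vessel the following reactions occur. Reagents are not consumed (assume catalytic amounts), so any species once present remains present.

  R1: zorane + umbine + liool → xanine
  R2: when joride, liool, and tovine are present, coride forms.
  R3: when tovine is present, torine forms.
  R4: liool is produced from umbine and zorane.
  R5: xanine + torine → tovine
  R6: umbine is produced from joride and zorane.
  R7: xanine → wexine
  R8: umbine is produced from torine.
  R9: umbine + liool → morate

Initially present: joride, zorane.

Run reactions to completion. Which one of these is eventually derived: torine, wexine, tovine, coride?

wexine

joride and zorane present → umbine forms (R6).
umbine and zorane present → liool forms (R4).
zorane, umbine, and liool present → xanine forms (R1).
xanine present → wexine forms (R7).
torine would need tovine (R3), but tovine never forms. coride would need joride, liool, and tovine (R2), but tovine never forms. tovine would need xanine and torine (R5), but torine never forms.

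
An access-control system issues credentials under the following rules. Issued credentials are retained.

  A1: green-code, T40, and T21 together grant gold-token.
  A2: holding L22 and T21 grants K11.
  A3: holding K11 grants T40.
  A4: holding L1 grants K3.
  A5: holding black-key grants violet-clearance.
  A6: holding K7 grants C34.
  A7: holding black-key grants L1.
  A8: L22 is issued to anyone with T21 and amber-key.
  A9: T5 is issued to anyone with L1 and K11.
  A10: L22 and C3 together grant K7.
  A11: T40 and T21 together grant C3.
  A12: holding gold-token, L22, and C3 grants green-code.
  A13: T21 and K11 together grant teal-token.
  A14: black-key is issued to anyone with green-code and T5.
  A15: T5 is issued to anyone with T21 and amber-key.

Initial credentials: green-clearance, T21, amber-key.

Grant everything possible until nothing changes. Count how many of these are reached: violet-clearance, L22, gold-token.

Holding T21 and amber-key grants L22 (A8).
violet-clearance would need black-key (A5), but black-key is never granted.
L22: reached.
gold-token would need green-code, T40, and T21 (A1), but green-code is never granted.
Reached: L22 — 1 of the 3.

1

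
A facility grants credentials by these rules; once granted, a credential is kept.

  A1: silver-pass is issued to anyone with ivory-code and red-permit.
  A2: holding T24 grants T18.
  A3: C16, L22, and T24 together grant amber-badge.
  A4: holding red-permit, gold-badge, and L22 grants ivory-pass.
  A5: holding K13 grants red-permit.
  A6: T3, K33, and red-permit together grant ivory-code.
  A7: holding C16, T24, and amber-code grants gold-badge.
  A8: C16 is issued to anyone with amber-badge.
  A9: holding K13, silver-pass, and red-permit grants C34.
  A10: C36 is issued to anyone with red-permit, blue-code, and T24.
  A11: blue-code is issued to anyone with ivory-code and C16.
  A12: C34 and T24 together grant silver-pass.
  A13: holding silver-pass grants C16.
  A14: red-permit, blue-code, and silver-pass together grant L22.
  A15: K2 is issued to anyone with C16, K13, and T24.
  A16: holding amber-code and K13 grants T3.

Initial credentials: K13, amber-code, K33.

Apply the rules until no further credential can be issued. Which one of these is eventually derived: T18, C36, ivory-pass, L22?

L22

Holding K13 grants red-permit (A5).
Holding amber-code and K13 grants T3 (A16).
Holding T3, K33, and red-permit grants ivory-code (A6).
Holding ivory-code and red-permit grants silver-pass (A1).
Holding silver-pass grants C16 (A13).
Holding ivory-code and C16 grants blue-code (A11).
Holding red-permit, blue-code, and silver-pass grants L22 (A14).
C36 would need red-permit, blue-code, and T24 (A10), but T24 is never granted. T18 would need T24 (A2), but T24 is never granted. ivory-pass would need red-permit, gold-badge, and L22 (A4), but gold-badge is never granted.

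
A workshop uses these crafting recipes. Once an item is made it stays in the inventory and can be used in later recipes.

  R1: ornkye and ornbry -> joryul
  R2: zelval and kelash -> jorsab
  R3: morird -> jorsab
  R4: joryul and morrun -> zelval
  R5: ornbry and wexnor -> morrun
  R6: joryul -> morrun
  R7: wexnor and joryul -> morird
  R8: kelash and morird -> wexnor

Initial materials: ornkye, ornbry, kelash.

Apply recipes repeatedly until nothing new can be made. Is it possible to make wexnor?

wexnor would need kelash and morird (R8), but morird is never obtained.

No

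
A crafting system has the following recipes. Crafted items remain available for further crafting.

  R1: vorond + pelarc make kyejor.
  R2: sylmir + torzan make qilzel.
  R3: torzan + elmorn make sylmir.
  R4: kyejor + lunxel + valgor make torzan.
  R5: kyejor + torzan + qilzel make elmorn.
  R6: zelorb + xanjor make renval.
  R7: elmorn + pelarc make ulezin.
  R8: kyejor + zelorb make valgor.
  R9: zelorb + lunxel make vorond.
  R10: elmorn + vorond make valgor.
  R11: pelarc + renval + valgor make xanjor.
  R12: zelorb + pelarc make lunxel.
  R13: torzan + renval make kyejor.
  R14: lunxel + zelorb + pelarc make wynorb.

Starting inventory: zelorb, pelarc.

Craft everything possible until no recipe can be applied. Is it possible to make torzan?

Yes

zelorb + pelarc → lunxel (R12).
zelorb + lunxel → vorond (R9).
vorond + pelarc → kyejor (R1).
kyejor + zelorb → valgor (R8).
kyejor + lunxel + valgor → torzan (R4).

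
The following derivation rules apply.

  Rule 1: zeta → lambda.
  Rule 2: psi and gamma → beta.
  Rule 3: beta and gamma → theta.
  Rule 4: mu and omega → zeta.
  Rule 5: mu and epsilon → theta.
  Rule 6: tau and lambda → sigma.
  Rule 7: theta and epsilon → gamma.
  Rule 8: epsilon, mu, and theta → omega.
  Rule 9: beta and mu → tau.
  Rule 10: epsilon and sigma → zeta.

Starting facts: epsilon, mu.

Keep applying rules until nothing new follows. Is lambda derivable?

From mu and epsilon, Rule 5 gives theta.
epsilon, mu, and theta hold, so omega follows (Rule 8).
mu and omega hold, so zeta follows (Rule 4).
From zeta, Rule 1 gives lambda.

Yes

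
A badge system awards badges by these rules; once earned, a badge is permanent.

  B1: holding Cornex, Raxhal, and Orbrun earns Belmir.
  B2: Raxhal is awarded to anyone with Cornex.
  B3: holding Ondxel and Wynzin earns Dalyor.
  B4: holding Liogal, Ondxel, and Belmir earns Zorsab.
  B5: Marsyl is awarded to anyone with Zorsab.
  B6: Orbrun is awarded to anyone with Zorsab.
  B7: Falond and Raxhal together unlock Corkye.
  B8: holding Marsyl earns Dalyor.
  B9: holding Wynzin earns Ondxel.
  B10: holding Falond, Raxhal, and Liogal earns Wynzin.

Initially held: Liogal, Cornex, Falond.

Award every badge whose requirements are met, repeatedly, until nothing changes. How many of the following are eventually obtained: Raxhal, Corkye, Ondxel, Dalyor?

4

With Cornex, Raxhal is earned (B2).
With Falond and Raxhal, Corkye is earned (B7).
With Falond, Raxhal, and Liogal, Wynzin is earned (B10).
With Wynzin, Ondxel is earned (B9).
With Ondxel and Wynzin, Dalyor is earned (B3).
Raxhal: reached.
Corkye: reached.
Ondxel: reached.
Dalyor: reached.
All 4 are reached.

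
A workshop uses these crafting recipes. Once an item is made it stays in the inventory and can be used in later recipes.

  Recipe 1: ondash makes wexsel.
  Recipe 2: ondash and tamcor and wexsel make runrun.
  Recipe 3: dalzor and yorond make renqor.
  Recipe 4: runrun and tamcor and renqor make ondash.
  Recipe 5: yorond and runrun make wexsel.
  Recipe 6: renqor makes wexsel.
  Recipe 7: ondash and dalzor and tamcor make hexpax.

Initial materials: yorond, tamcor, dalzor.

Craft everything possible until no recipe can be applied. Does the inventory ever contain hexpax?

No

hexpax would need ondash, dalzor, and tamcor (Recipe 7), but ondash is never obtained.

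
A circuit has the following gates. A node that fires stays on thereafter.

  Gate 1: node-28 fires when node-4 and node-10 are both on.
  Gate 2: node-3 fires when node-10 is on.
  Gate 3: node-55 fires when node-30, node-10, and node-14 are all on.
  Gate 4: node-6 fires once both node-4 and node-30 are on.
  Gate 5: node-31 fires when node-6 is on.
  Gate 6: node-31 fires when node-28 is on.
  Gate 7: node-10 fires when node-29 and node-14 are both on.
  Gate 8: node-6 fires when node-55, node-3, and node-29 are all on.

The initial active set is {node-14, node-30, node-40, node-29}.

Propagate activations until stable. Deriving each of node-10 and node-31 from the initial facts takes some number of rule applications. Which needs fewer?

node-10: node-29 and node-14 are on, so node-10 fires (Gate 7). [1 rule application]
node-31: Gate 7: node-29 and node-14 on → node-10 on. node-30, node-10, and node-14 are on, so node-55 fires (Gate 3). node-10 is on, so node-3 fires (Gate 2). Gate 8: node-55, node-3, and node-29 on → node-6 on. node-6 is on, so node-31 fires (Gate 5). [5 rule applications]
node-10 needs fewer.

node-10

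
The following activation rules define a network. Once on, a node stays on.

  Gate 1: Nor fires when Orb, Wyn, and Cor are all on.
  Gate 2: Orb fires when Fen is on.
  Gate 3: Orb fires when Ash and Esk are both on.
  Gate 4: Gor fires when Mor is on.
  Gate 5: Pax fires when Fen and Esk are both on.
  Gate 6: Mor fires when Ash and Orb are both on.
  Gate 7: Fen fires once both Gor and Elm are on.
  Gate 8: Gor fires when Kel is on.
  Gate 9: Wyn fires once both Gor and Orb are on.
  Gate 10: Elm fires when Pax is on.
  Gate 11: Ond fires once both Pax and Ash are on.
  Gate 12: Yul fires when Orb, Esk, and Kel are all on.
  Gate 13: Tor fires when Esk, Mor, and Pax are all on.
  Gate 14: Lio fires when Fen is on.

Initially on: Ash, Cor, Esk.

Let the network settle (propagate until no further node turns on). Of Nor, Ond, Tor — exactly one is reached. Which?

Nor

Gate 3: Ash and Esk on → Orb on.
Gate 6: Ash and Orb on → Mor on.
Gate 4: Mor on → Gor on.
Gate 9: Gor and Orb on → Wyn on.
Orb, Wyn, and Cor are on, so Nor fires (Gate 1).
Tor would need Esk, Mor, and Pax (Gate 13), but Pax never turns on. Ond would need Pax and Ash (Gate 11), but Pax never turns on.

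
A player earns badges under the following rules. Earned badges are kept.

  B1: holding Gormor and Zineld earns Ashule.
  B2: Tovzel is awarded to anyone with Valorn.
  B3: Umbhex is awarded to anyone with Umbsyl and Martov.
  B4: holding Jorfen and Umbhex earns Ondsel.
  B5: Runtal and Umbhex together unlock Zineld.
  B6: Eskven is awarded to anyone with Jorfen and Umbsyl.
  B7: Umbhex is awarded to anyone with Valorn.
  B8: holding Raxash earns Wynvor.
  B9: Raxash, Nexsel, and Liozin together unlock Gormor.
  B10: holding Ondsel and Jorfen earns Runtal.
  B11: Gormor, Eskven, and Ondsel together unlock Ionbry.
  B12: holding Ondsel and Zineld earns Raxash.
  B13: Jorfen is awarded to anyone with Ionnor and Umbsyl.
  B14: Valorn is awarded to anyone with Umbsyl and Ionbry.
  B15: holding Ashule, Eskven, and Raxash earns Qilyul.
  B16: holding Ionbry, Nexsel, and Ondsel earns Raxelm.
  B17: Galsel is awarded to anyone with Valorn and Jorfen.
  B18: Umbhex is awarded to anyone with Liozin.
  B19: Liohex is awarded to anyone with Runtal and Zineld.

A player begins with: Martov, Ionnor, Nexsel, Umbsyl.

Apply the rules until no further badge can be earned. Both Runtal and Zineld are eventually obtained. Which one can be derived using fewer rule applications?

Runtal: With Umbsyl and Martov, Umbhex is earned (B3). With Ionnor and Umbsyl, Jorfen is earned (B13). With Jorfen and Umbhex, Ondsel is earned (B4). With Ondsel and Jorfen, Runtal is earned (B10). [4 rule applications]
Zineld: With Umbsyl and Martov, Umbhex is earned (B3). With Ionnor and Umbsyl, Jorfen is earned (B13). With Jorfen and Umbhex, Ondsel is earned (B4). With Ondsel and Jorfen, Runtal is earned (B10). With Runtal and Umbhex, Zineld is earned (B5). [5 rule applications]
Runtal needs fewer.

Runtal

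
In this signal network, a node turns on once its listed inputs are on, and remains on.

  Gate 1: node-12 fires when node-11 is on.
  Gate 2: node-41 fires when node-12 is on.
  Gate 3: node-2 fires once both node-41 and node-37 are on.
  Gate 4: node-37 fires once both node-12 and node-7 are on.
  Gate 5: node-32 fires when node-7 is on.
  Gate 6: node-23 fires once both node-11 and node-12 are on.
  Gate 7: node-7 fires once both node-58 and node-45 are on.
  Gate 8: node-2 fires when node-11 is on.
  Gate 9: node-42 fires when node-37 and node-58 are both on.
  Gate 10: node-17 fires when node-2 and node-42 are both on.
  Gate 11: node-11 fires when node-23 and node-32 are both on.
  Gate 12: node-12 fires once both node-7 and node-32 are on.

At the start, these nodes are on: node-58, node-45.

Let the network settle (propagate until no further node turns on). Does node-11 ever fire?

No

node-11 would need node-23 and node-32 (Gate 11), but node-23 never turns on.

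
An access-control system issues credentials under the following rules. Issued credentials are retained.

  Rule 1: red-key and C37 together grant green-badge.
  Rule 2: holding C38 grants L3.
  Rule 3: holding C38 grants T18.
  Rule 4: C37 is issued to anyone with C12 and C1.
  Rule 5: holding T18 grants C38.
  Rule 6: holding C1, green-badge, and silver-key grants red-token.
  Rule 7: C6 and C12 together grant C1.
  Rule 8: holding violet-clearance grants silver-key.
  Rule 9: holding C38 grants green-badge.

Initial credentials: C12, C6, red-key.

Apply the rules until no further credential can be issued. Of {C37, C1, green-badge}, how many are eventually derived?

3

Holding C6 and C12 grants C1 (Rule 7).
Holding C12 and C1 grants C37 (Rule 4).
Holding red-key and C37 grants green-badge (Rule 1).
C37: reached.
C1: reached.
green-badge: reached.
All 3 are reached.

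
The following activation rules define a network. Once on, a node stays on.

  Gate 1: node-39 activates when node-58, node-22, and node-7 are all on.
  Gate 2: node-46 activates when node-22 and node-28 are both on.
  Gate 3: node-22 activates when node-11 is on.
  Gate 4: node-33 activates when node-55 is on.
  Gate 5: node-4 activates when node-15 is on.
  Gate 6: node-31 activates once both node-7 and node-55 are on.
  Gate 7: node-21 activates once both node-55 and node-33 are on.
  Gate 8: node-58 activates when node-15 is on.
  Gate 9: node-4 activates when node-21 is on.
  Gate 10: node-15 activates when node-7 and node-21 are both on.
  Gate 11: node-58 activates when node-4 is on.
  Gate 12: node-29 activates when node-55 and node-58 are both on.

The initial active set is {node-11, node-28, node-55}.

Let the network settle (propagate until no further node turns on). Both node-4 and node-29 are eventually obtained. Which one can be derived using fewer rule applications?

node-4

node-4: Gate 4: node-55 on → node-33 on. Gate 7: node-55 and node-33 on → node-21 on. Gate 9: node-21 on → node-4 on. [3 rule applications]
node-29: node-55 is on, so node-33 activates (Gate 4). node-55 and node-33 are on, so node-21 activates (Gate 7). node-21 is on, so node-4 activates (Gate 9). Gate 11: node-4 on → node-58 on. node-55 and node-58 are on, so node-29 activates (Gate 12). [5 rule applications]
node-4 needs fewer.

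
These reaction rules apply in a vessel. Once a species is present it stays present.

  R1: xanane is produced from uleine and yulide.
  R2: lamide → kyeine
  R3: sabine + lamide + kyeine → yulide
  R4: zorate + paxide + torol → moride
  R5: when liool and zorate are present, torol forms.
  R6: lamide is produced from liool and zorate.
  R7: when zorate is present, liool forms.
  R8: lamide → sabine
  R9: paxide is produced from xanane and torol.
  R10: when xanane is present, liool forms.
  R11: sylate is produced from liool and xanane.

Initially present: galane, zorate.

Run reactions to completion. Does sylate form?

sylate would need liool and xanane (R11), but xanane never forms.

No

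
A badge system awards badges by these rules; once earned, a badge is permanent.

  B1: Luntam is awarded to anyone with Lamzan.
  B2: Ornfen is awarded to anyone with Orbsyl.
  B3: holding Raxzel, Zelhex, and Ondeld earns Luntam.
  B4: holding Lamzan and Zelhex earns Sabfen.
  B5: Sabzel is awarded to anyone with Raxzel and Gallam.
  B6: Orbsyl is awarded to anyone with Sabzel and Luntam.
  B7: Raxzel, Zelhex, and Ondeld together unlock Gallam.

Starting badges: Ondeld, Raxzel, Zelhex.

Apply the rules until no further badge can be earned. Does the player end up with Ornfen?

With Raxzel, Zelhex, and Ondeld, Gallam is earned (B7).
With Raxzel, Zelhex, and Ondeld, Luntam is earned (B3).
With Raxzel and Gallam, Sabzel is earned (B5).
With Sabzel and Luntam, Orbsyl is earned (B6).
With Orbsyl, Ornfen is earned (B2).

Yes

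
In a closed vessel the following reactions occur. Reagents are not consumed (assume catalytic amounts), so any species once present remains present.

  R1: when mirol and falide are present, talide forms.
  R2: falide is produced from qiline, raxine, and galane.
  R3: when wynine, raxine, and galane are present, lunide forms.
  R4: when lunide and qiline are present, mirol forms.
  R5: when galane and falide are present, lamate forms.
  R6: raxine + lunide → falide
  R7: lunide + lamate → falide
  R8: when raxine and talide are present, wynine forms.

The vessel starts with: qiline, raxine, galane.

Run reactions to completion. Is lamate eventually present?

qiline, raxine, and galane present → falide forms (R2).
galane and falide present → lamate forms (R5).

Yes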